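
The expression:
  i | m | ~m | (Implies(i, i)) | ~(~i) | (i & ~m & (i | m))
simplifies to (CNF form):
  True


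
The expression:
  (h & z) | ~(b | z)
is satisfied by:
  {h: True, b: False, z: False}
  {b: False, z: False, h: False}
  {z: True, h: True, b: False}
  {z: True, h: True, b: True}


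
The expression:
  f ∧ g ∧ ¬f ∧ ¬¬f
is never true.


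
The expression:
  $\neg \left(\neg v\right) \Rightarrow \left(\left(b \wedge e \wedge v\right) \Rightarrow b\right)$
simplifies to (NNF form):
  $\text{True}$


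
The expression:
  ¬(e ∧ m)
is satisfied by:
  {m: False, e: False}
  {e: True, m: False}
  {m: True, e: False}


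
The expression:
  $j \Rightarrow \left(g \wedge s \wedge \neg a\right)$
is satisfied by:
  {s: True, g: True, a: False, j: False}
  {s: True, a: False, g: False, j: False}
  {g: True, s: False, a: False, j: False}
  {s: False, a: False, g: False, j: False}
  {s: True, a: True, g: True, j: False}
  {s: True, a: True, g: False, j: False}
  {a: True, g: True, s: False, j: False}
  {a: True, s: False, g: False, j: False}
  {j: True, s: True, g: True, a: False}


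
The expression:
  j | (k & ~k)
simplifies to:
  j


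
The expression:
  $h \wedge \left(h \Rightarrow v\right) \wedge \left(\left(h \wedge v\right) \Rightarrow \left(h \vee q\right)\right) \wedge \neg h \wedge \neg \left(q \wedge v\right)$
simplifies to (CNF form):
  $\text{False}$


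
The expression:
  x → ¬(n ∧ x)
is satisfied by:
  {x: False, n: False}
  {n: True, x: False}
  {x: True, n: False}


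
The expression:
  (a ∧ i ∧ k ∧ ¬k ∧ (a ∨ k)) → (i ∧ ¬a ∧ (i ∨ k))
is always true.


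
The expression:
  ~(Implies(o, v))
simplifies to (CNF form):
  o & ~v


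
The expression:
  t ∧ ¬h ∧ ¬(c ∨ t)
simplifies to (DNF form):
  False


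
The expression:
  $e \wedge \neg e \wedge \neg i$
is never true.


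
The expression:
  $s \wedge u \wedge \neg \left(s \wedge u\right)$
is never true.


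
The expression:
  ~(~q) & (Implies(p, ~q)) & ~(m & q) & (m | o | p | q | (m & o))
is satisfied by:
  {q: True, p: False, m: False}


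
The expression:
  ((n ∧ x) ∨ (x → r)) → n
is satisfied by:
  {n: True, x: True, r: False}
  {n: True, x: False, r: False}
  {r: True, n: True, x: True}
  {r: True, n: True, x: False}
  {x: True, r: False, n: False}


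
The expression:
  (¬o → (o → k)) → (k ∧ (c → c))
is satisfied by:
  {k: True}


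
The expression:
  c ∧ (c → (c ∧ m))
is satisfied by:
  {c: True, m: True}


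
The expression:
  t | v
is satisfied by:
  {t: True, v: True}
  {t: True, v: False}
  {v: True, t: False}


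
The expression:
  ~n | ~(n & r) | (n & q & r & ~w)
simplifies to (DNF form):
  ~n | ~r | (q & ~w)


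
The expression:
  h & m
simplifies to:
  h & m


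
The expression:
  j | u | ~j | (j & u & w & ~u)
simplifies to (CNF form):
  True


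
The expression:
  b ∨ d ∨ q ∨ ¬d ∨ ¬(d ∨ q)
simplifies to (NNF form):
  True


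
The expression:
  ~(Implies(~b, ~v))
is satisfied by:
  {v: True, b: False}


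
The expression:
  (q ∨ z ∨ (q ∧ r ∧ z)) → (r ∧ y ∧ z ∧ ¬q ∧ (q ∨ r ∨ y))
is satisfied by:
  {r: True, y: True, q: False, z: False}
  {r: True, q: False, y: False, z: False}
  {y: True, r: False, q: False, z: False}
  {r: False, q: False, y: False, z: False}
  {r: True, z: True, y: True, q: False}


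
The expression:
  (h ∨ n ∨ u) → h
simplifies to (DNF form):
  h ∨ (¬n ∧ ¬u)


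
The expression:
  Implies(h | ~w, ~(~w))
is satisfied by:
  {w: True}


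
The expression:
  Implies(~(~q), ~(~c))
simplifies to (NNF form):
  c | ~q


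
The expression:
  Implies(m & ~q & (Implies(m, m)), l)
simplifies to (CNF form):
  l | q | ~m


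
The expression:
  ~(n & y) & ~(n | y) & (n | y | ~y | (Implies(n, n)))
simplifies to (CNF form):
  ~n & ~y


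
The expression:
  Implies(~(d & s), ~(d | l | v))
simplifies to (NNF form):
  (d | ~l) & (d | ~v) & (s | ~d)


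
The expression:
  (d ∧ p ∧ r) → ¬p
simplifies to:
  ¬d ∨ ¬p ∨ ¬r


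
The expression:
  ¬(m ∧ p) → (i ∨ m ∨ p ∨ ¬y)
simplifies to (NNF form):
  i ∨ m ∨ p ∨ ¬y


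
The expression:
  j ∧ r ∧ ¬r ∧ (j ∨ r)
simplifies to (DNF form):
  False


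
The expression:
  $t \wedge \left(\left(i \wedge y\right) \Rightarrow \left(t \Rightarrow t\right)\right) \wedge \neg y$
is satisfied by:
  {t: True, y: False}


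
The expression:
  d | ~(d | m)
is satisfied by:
  {d: True, m: False}
  {m: False, d: False}
  {m: True, d: True}


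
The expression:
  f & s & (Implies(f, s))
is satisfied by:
  {s: True, f: True}


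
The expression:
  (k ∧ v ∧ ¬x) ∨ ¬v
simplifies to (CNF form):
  (k ∨ ¬v) ∧ (¬v ∨ ¬x)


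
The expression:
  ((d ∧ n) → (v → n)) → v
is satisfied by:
  {v: True}


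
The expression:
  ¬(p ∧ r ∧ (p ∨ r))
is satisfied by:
  {p: False, r: False}
  {r: True, p: False}
  {p: True, r: False}


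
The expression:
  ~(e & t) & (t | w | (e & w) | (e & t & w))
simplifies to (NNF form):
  (t & ~e) | (w & ~t)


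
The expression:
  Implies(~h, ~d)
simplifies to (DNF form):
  h | ~d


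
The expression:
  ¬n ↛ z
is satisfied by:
  {z: True, n: False}
  {n: False, z: False}
  {n: True, z: True}


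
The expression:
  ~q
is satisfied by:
  {q: False}


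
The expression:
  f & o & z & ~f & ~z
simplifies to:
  False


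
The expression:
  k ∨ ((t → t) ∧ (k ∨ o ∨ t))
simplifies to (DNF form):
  k ∨ o ∨ t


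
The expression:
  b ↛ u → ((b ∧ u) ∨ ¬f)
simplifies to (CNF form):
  u ∨ ¬b ∨ ¬f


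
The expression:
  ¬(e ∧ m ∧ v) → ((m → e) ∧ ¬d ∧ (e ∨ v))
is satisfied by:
  {e: True, v: True, d: False, m: False}
  {m: True, e: True, v: True, d: False}
  {e: True, m: False, v: False, d: False}
  {e: True, m: True, v: False, d: False}
  {v: True, m: False, e: False, d: False}
  {d: True, m: True, v: True, e: True}


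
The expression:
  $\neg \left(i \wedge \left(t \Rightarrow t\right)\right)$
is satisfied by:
  {i: False}


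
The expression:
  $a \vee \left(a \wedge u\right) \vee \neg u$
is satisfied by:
  {a: True, u: False}
  {u: False, a: False}
  {u: True, a: True}


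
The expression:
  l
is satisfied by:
  {l: True}


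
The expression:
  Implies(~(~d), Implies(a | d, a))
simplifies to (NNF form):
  a | ~d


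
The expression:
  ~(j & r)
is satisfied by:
  {r: False, j: False}
  {j: True, r: False}
  {r: True, j: False}


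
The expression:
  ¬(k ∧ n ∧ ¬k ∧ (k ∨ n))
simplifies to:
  True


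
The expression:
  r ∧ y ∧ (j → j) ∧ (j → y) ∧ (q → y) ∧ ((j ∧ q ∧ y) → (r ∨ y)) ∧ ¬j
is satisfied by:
  {r: True, y: True, j: False}


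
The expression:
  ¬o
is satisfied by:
  {o: False}


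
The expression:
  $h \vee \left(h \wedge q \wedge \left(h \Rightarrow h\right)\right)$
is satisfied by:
  {h: True}


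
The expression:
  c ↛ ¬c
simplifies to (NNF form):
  c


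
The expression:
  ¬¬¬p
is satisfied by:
  {p: False}


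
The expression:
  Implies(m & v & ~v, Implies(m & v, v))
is always true.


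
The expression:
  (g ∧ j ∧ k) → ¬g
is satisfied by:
  {g: False, k: False, j: False}
  {j: True, g: False, k: False}
  {k: True, g: False, j: False}
  {j: True, k: True, g: False}
  {g: True, j: False, k: False}
  {j: True, g: True, k: False}
  {k: True, g: True, j: False}


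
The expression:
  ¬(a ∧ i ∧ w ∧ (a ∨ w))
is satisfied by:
  {w: False, a: False, i: False}
  {i: True, w: False, a: False}
  {a: True, w: False, i: False}
  {i: True, a: True, w: False}
  {w: True, i: False, a: False}
  {i: True, w: True, a: False}
  {a: True, w: True, i: False}


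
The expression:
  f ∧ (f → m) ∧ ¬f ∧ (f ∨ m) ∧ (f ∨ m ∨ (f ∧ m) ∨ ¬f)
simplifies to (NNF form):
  False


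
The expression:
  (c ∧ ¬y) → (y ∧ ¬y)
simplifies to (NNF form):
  y ∨ ¬c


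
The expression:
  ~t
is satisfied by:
  {t: False}


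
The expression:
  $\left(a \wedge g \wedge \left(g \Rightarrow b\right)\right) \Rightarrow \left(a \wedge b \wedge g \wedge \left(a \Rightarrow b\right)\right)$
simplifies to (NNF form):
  $\text{True}$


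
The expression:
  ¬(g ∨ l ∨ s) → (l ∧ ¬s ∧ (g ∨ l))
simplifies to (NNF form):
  g ∨ l ∨ s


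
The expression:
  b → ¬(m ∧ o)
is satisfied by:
  {m: False, o: False, b: False}
  {b: True, m: False, o: False}
  {o: True, m: False, b: False}
  {b: True, o: True, m: False}
  {m: True, b: False, o: False}
  {b: True, m: True, o: False}
  {o: True, m: True, b: False}


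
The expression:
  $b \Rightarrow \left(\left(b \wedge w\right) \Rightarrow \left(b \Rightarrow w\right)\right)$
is always true.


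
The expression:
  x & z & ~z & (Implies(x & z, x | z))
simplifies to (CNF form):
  False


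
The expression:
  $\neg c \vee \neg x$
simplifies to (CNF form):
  $\neg c \vee \neg x$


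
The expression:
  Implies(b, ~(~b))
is always true.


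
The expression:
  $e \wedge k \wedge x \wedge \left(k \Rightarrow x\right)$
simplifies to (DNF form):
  $e \wedge k \wedge x$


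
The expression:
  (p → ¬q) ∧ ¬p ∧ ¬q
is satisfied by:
  {q: False, p: False}


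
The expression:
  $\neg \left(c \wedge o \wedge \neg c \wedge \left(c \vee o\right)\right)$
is always true.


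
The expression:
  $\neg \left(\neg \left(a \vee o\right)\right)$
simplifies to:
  $a \vee o$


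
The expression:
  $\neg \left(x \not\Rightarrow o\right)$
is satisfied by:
  {o: True, x: False}
  {x: False, o: False}
  {x: True, o: True}


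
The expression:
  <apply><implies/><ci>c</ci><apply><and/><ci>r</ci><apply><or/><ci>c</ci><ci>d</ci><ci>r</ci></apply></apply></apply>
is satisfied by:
  {r: True, c: False}
  {c: False, r: False}
  {c: True, r: True}


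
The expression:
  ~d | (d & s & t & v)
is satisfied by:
  {t: True, s: True, v: True, d: False}
  {t: True, s: True, v: False, d: False}
  {t: True, v: True, s: False, d: False}
  {t: True, v: False, s: False, d: False}
  {s: True, v: True, t: False, d: False}
  {s: True, v: False, t: False, d: False}
  {v: True, t: False, s: False, d: False}
  {v: False, t: False, s: False, d: False}
  {d: True, t: True, s: True, v: True}


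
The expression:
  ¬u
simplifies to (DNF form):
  ¬u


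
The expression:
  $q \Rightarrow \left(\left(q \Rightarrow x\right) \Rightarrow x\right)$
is always true.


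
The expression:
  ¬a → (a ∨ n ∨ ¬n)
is always true.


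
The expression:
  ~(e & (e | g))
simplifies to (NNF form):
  ~e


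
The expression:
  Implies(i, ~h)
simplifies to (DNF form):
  ~h | ~i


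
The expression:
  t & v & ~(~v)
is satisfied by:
  {t: True, v: True}


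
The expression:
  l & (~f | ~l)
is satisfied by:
  {l: True, f: False}


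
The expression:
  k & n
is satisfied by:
  {n: True, k: True}


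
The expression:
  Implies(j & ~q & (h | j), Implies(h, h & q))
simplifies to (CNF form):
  q | ~h | ~j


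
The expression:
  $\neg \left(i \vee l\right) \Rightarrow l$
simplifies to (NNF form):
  $i \vee l$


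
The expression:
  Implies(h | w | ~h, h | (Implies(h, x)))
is always true.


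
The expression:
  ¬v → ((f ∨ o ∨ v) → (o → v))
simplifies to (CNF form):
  v ∨ ¬o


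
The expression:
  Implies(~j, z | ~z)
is always true.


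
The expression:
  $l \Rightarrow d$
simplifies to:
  $d \vee \neg l$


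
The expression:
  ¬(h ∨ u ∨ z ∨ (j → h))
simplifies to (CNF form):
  j ∧ ¬h ∧ ¬u ∧ ¬z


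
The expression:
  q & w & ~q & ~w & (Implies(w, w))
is never true.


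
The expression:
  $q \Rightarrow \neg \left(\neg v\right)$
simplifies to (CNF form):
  $v \vee \neg q$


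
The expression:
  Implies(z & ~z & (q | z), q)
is always true.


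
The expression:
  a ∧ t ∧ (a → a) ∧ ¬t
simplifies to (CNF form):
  False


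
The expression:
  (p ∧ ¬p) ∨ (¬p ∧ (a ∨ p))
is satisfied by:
  {a: True, p: False}


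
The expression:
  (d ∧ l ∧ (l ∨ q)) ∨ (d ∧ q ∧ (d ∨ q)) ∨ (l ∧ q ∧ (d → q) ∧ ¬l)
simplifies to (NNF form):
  d ∧ (l ∨ q)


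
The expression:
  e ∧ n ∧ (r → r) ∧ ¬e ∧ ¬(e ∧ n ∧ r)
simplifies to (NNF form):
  False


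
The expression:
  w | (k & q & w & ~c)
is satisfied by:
  {w: True}


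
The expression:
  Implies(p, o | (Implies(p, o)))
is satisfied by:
  {o: True, p: False}
  {p: False, o: False}
  {p: True, o: True}


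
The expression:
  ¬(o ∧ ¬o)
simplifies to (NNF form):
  True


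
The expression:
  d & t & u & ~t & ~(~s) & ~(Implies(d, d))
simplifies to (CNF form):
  False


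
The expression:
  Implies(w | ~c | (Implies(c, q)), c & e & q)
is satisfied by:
  {c: True, e: True, w: False, q: False}
  {c: True, w: False, e: False, q: False}
  {c: True, q: True, e: True, w: False}
  {c: True, q: True, w: True, e: True}


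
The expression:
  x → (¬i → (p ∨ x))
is always true.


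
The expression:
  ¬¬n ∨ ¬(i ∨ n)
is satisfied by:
  {n: True, i: False}
  {i: False, n: False}
  {i: True, n: True}


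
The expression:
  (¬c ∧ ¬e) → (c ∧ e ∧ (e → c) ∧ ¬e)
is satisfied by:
  {c: True, e: True}
  {c: True, e: False}
  {e: True, c: False}


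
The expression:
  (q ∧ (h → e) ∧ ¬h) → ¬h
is always true.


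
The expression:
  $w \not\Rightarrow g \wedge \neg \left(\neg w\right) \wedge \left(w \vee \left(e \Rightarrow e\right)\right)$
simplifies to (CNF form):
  $w \wedge \neg g$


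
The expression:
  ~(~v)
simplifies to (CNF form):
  v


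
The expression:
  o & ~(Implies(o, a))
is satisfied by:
  {o: True, a: False}


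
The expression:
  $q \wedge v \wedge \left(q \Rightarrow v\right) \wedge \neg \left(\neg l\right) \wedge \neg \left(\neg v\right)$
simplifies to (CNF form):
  $l \wedge q \wedge v$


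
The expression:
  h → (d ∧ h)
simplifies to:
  d ∨ ¬h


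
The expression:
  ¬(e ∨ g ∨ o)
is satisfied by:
  {g: False, e: False, o: False}


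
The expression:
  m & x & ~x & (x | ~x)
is never true.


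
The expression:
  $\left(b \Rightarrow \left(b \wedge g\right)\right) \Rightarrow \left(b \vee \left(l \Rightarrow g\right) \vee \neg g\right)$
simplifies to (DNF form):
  $\text{True}$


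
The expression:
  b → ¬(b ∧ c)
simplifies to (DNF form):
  ¬b ∨ ¬c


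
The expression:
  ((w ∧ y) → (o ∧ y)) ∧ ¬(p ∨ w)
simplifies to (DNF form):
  ¬p ∧ ¬w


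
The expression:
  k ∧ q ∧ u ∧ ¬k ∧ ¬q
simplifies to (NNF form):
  False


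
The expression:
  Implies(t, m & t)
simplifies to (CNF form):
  m | ~t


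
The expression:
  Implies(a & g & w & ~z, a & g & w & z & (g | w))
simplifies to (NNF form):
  z | ~a | ~g | ~w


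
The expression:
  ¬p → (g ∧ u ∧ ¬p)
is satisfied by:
  {u: True, p: True, g: True}
  {u: True, p: True, g: False}
  {p: True, g: True, u: False}
  {p: True, g: False, u: False}
  {u: True, g: True, p: False}


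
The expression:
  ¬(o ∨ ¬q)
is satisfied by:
  {q: True, o: False}


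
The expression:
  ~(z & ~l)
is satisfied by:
  {l: True, z: False}
  {z: False, l: False}
  {z: True, l: True}


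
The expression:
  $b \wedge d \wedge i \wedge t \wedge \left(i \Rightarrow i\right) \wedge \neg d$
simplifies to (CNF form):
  $\text{False}$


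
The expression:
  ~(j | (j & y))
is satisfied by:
  {j: False}


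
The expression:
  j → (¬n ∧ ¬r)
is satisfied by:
  {n: False, j: False, r: False}
  {r: True, n: False, j: False}
  {n: True, r: False, j: False}
  {r: True, n: True, j: False}
  {j: True, r: False, n: False}


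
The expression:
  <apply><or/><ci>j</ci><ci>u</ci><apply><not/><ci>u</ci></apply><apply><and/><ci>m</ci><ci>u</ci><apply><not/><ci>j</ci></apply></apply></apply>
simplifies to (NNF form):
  <true/>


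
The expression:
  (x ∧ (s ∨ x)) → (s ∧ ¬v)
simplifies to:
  (s ∧ ¬v) ∨ ¬x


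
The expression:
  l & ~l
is never true.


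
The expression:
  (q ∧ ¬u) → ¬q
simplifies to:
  u ∨ ¬q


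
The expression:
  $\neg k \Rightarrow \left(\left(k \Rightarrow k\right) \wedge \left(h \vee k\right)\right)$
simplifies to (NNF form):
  $h \vee k$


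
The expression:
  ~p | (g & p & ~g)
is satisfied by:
  {p: False}


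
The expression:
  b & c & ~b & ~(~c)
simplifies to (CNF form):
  False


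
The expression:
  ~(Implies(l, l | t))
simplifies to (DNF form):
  False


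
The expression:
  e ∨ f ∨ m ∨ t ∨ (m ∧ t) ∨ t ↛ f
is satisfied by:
  {t: True, m: True, e: True, f: True}
  {t: True, m: True, e: True, f: False}
  {t: True, m: True, f: True, e: False}
  {t: True, m: True, f: False, e: False}
  {t: True, e: True, f: True, m: False}
  {t: True, e: True, f: False, m: False}
  {t: True, e: False, f: True, m: False}
  {t: True, e: False, f: False, m: False}
  {m: True, e: True, f: True, t: False}
  {m: True, e: True, f: False, t: False}
  {m: True, f: True, e: False, t: False}
  {m: True, f: False, e: False, t: False}
  {e: True, f: True, m: False, t: False}
  {e: True, m: False, f: False, t: False}
  {f: True, m: False, e: False, t: False}


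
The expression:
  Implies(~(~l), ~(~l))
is always true.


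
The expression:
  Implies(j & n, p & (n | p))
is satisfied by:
  {p: True, n: False, j: False}
  {p: False, n: False, j: False}
  {j: True, p: True, n: False}
  {j: True, p: False, n: False}
  {n: True, p: True, j: False}
  {n: True, p: False, j: False}
  {n: True, j: True, p: True}


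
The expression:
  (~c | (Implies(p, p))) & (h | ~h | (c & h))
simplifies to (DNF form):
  True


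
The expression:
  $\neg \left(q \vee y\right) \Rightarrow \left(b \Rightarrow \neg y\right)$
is always true.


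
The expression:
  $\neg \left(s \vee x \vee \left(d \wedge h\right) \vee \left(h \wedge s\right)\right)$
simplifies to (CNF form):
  $\neg s \wedge \neg x \wedge \left(\neg d \vee \neg h\right)$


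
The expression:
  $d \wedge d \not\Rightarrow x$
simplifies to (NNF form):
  $d \wedge \neg x$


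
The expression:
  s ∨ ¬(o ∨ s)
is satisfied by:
  {s: True, o: False}
  {o: False, s: False}
  {o: True, s: True}


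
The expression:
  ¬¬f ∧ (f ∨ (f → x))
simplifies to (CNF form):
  f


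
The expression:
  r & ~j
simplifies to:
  r & ~j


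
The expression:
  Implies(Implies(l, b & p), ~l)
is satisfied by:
  {l: False, p: False, b: False}
  {b: True, l: False, p: False}
  {p: True, l: False, b: False}
  {b: True, p: True, l: False}
  {l: True, b: False, p: False}
  {b: True, l: True, p: False}
  {p: True, l: True, b: False}


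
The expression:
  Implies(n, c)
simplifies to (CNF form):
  c | ~n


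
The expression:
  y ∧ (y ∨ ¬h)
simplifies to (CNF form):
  y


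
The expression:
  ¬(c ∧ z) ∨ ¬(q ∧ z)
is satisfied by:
  {c: False, z: False, q: False}
  {q: True, c: False, z: False}
  {z: True, c: False, q: False}
  {q: True, z: True, c: False}
  {c: True, q: False, z: False}
  {q: True, c: True, z: False}
  {z: True, c: True, q: False}


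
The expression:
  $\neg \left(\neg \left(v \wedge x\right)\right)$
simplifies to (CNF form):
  $v \wedge x$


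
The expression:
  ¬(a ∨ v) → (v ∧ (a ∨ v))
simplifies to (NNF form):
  a ∨ v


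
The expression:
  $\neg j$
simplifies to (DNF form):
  $\neg j$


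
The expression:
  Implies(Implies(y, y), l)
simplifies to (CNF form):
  l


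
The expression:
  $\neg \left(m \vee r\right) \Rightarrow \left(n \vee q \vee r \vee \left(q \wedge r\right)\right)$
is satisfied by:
  {r: True, n: True, q: True, m: True}
  {r: True, n: True, q: True, m: False}
  {r: True, n: True, m: True, q: False}
  {r: True, n: True, m: False, q: False}
  {r: True, q: True, m: True, n: False}
  {r: True, q: True, m: False, n: False}
  {r: True, q: False, m: True, n: False}
  {r: True, q: False, m: False, n: False}
  {n: True, q: True, m: True, r: False}
  {n: True, q: True, m: False, r: False}
  {n: True, m: True, q: False, r: False}
  {n: True, m: False, q: False, r: False}
  {q: True, m: True, n: False, r: False}
  {q: True, n: False, m: False, r: False}
  {m: True, n: False, q: False, r: False}


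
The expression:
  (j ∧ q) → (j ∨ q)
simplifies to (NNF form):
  True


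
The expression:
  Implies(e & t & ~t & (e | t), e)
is always true.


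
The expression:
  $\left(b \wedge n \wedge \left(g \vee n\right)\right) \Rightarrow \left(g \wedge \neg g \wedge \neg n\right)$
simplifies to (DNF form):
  $\neg b \vee \neg n$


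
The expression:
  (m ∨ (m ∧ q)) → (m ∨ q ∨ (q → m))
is always true.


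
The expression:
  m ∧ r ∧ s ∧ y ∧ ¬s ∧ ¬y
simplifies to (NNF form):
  False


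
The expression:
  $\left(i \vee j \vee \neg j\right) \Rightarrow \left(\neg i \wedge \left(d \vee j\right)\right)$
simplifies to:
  $\neg i \wedge \left(d \vee j\right)$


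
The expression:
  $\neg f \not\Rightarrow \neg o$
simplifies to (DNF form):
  $o \wedge \neg f$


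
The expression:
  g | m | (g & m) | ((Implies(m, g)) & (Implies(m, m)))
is always true.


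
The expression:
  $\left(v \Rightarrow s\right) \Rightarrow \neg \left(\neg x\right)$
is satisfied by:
  {x: True, v: True, s: False}
  {x: True, v: False, s: False}
  {x: True, s: True, v: True}
  {x: True, s: True, v: False}
  {v: True, s: False, x: False}


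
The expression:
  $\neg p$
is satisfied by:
  {p: False}


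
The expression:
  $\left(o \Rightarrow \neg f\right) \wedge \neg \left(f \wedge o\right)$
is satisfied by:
  {o: False, f: False}
  {f: True, o: False}
  {o: True, f: False}


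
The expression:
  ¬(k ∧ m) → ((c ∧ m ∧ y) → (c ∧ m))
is always true.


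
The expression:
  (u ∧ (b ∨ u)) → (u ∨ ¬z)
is always true.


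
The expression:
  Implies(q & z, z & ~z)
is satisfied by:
  {q: False, z: False}
  {z: True, q: False}
  {q: True, z: False}


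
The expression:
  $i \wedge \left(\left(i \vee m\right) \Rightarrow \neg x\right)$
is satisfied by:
  {i: True, x: False}


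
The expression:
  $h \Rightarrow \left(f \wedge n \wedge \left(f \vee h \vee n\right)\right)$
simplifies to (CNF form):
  $\left(f \vee \neg h\right) \wedge \left(n \vee \neg h\right)$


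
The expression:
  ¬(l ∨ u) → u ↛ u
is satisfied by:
  {l: True, u: True}
  {l: True, u: False}
  {u: True, l: False}


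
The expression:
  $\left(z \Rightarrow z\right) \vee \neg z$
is always true.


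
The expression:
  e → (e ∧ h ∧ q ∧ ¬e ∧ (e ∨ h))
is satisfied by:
  {e: False}


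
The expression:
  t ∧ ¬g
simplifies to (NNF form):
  t ∧ ¬g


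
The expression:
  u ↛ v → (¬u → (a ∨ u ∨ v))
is always true.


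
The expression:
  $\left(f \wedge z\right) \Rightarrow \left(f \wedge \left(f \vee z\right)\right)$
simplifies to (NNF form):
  $\text{True}$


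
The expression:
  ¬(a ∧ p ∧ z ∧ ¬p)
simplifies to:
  True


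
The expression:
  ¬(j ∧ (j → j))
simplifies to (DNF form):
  ¬j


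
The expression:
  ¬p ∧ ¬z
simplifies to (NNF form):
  ¬p ∧ ¬z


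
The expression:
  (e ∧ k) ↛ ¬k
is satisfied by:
  {e: True, k: True}


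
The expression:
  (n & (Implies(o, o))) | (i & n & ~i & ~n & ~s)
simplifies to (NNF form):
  n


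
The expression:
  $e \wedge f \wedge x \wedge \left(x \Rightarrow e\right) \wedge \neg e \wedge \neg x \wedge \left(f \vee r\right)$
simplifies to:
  $\text{False}$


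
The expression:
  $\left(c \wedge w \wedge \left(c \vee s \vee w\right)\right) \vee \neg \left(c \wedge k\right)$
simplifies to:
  $w \vee \neg c \vee \neg k$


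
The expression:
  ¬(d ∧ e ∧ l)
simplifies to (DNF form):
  ¬d ∨ ¬e ∨ ¬l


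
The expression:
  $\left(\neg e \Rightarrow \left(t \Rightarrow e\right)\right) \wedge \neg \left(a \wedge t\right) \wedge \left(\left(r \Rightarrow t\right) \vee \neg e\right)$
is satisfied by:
  {e: False, a: False, t: False, r: False}
  {a: True, r: False, e: False, t: False}
  {r: True, e: False, a: False, t: False}
  {r: True, a: True, e: False, t: False}
  {e: True, r: False, a: False, t: False}
  {a: True, e: True, r: False, t: False}
  {t: True, e: True, r: False, a: False}
  {t: True, r: True, e: True, a: False}


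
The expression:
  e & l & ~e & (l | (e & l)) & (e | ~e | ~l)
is never true.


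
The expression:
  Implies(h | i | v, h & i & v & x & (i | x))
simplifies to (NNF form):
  (h | ~v) & (i | ~h) & (v | ~i) & (x | ~v)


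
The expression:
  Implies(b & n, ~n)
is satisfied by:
  {n: False, b: False}
  {b: True, n: False}
  {n: True, b: False}


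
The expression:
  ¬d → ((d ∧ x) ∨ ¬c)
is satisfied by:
  {d: True, c: False}
  {c: False, d: False}
  {c: True, d: True}


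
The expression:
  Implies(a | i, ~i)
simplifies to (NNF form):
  ~i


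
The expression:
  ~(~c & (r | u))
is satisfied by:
  {c: True, u: False, r: False}
  {r: True, c: True, u: False}
  {c: True, u: True, r: False}
  {r: True, c: True, u: True}
  {r: False, u: False, c: False}


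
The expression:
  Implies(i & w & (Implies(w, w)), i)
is always true.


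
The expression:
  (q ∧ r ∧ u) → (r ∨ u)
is always true.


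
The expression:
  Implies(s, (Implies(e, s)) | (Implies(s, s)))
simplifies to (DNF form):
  True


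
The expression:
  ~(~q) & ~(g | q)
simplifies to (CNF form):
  False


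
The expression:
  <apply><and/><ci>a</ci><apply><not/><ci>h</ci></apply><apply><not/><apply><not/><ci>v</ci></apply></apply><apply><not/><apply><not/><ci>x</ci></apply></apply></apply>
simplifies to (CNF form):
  <apply><and/><ci>a</ci><ci>v</ci><ci>x</ci><apply><not/><ci>h</ci></apply></apply>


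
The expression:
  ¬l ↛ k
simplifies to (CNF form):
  k ∨ ¬l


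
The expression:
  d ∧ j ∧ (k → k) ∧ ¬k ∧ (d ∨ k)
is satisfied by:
  {j: True, d: True, k: False}


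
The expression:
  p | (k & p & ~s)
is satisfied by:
  {p: True}


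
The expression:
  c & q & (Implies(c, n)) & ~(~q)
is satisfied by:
  {c: True, q: True, n: True}


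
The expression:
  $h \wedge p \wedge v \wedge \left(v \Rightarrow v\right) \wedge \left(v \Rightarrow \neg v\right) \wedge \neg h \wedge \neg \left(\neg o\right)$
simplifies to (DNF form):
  $\text{False}$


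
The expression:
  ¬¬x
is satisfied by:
  {x: True}


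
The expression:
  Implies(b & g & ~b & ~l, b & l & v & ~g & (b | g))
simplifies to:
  True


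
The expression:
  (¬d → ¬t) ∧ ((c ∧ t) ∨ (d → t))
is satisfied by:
  {t: False, d: False}
  {d: True, t: True}


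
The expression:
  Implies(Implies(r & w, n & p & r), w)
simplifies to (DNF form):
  w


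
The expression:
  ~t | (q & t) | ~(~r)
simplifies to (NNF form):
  q | r | ~t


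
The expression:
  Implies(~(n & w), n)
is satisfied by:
  {n: True}


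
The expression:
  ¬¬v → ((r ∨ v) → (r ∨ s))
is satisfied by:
  {r: True, s: True, v: False}
  {r: True, v: False, s: False}
  {s: True, v: False, r: False}
  {s: False, v: False, r: False}
  {r: True, s: True, v: True}
  {r: True, v: True, s: False}
  {s: True, v: True, r: False}


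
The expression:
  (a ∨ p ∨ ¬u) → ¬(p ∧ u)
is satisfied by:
  {p: False, u: False}
  {u: True, p: False}
  {p: True, u: False}


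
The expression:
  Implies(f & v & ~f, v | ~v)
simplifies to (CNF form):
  True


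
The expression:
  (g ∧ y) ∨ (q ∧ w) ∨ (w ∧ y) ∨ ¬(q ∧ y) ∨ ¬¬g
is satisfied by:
  {w: True, g: True, q: False, y: False}
  {w: True, g: False, q: False, y: False}
  {g: True, y: False, w: False, q: False}
  {y: False, g: False, w: False, q: False}
  {y: True, w: True, g: True, q: False}
  {y: True, w: True, g: False, q: False}
  {y: True, g: True, w: False, q: False}
  {y: True, g: False, w: False, q: False}
  {q: True, w: True, g: True, y: False}
  {q: True, w: True, g: False, y: False}
  {q: True, g: True, w: False, y: False}
  {q: True, g: False, w: False, y: False}
  {y: True, q: True, w: True, g: True}
  {y: True, q: True, w: True, g: False}
  {y: True, q: True, g: True, w: False}


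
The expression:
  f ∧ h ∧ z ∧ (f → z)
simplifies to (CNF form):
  f ∧ h ∧ z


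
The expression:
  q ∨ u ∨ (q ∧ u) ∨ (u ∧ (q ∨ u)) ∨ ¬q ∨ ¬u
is always true.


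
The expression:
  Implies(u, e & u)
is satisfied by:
  {e: True, u: False}
  {u: False, e: False}
  {u: True, e: True}


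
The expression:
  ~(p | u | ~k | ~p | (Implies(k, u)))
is never true.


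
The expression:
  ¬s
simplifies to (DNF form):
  ¬s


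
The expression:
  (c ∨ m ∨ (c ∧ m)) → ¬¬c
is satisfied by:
  {c: True, m: False}
  {m: False, c: False}
  {m: True, c: True}


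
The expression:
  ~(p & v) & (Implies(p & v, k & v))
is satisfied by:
  {p: False, v: False}
  {v: True, p: False}
  {p: True, v: False}


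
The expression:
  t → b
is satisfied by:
  {b: True, t: False}
  {t: False, b: False}
  {t: True, b: True}


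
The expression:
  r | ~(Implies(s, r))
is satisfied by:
  {r: True, s: True}
  {r: True, s: False}
  {s: True, r: False}


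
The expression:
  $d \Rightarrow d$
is always true.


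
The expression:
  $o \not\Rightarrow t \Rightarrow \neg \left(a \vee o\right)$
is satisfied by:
  {t: True, o: False}
  {o: False, t: False}
  {o: True, t: True}


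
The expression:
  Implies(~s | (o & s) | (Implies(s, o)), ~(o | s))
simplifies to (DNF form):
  ~o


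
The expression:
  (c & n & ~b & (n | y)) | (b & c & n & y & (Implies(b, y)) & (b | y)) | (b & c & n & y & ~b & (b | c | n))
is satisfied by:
  {c: True, n: True, y: True, b: False}
  {c: True, n: True, b: False, y: False}
  {c: True, n: True, y: True, b: True}


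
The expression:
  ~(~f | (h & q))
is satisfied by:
  {f: True, h: False, q: False}
  {q: True, f: True, h: False}
  {h: True, f: True, q: False}


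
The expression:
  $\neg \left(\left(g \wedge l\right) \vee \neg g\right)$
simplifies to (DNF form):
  $g \wedge \neg l$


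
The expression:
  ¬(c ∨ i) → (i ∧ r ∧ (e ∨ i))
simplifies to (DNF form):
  c ∨ i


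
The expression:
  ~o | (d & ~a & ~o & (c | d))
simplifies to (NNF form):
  ~o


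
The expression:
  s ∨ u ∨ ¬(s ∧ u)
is always true.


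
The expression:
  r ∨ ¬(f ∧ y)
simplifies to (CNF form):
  r ∨ ¬f ∨ ¬y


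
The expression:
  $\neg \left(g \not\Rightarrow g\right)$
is always true.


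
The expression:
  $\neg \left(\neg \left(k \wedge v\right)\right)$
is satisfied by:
  {k: True, v: True}


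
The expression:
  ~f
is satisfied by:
  {f: False}


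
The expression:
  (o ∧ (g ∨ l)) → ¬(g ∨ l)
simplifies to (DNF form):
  (¬g ∧ ¬l) ∨ ¬o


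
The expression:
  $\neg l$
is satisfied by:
  {l: False}


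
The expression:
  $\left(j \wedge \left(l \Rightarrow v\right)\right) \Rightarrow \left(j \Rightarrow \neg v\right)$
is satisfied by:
  {v: False, j: False}
  {j: True, v: False}
  {v: True, j: False}


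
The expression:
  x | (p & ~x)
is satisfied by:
  {x: True, p: True}
  {x: True, p: False}
  {p: True, x: False}


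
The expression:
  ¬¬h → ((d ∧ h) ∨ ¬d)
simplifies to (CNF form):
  True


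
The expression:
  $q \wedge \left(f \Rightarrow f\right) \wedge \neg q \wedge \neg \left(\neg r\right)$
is never true.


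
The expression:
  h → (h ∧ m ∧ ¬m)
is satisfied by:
  {h: False}


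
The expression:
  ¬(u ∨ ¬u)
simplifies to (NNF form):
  False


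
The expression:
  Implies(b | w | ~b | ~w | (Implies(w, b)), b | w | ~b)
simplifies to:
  True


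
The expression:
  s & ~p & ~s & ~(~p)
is never true.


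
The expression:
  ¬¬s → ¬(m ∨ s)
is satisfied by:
  {s: False}


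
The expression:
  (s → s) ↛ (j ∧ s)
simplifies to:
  ¬j ∨ ¬s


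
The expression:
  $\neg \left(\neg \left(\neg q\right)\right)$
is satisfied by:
  {q: False}


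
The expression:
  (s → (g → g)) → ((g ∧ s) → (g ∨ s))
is always true.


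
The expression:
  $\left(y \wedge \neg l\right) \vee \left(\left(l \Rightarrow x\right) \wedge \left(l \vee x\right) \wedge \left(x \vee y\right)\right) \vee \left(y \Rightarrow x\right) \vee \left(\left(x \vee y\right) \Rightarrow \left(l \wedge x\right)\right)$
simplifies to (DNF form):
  $x \vee \neg l \vee \neg y$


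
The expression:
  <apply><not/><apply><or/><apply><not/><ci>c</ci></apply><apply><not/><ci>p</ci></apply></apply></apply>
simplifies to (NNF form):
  <apply><and/><ci>c</ci><ci>p</ci></apply>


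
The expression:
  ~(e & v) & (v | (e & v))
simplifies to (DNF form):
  v & ~e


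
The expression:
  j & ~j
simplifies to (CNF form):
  False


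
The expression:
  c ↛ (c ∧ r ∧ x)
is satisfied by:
  {c: True, x: False, r: False}
  {c: True, r: True, x: False}
  {c: True, x: True, r: False}


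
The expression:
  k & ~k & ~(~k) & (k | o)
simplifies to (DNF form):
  False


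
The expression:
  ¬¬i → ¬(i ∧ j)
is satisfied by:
  {i: False, j: False}
  {j: True, i: False}
  {i: True, j: False}


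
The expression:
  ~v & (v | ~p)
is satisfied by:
  {v: False, p: False}


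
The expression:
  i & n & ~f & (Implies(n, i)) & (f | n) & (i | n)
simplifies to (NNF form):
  i & n & ~f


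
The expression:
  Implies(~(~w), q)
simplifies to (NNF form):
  q | ~w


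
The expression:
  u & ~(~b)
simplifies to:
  b & u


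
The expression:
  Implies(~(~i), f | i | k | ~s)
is always true.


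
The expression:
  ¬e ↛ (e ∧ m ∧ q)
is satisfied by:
  {e: False}


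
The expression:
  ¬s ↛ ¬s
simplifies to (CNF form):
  False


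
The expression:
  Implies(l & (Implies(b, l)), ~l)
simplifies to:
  ~l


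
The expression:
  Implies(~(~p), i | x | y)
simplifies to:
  i | x | y | ~p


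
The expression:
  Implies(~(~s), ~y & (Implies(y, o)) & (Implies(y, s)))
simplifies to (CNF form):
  ~s | ~y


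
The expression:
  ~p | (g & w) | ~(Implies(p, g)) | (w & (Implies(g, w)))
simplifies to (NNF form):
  w | ~g | ~p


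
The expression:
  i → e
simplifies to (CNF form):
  e ∨ ¬i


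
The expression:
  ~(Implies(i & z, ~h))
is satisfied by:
  {z: True, i: True, h: True}


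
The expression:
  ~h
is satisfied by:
  {h: False}


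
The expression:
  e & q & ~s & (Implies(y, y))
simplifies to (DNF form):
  e & q & ~s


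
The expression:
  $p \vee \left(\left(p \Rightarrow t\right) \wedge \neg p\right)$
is always true.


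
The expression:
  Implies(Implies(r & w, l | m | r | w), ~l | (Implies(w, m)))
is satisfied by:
  {m: True, l: False, w: False}
  {l: False, w: False, m: False}
  {w: True, m: True, l: False}
  {w: True, l: False, m: False}
  {m: True, l: True, w: False}
  {l: True, m: False, w: False}
  {w: True, l: True, m: True}


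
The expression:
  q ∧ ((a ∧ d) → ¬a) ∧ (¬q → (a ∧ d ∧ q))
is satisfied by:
  {q: True, d: False, a: False}
  {a: True, q: True, d: False}
  {d: True, q: True, a: False}


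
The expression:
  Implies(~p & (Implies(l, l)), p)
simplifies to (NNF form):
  p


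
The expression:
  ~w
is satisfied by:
  {w: False}


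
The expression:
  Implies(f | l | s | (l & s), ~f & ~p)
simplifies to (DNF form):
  (~f & ~p) | (~f & ~l & ~p) | (~f & ~l & ~s) | (~f & ~p & ~s)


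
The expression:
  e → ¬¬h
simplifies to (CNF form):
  h ∨ ¬e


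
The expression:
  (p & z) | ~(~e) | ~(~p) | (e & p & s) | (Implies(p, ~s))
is always true.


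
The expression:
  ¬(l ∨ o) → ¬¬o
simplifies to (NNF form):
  l ∨ o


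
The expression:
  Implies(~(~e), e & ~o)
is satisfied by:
  {e: False, o: False}
  {o: True, e: False}
  {e: True, o: False}


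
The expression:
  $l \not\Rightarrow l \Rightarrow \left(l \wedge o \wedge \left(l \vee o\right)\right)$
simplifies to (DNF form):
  $\text{True}$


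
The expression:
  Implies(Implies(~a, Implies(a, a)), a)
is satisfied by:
  {a: True}


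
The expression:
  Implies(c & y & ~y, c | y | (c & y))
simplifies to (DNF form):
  True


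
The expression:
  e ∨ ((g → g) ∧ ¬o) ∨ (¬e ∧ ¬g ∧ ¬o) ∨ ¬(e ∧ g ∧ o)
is always true.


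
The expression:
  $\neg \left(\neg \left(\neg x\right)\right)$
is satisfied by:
  {x: False}


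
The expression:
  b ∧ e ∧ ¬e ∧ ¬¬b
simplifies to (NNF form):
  False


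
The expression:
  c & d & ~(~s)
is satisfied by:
  {c: True, s: True, d: True}


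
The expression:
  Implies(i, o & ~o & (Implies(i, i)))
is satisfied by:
  {i: False}


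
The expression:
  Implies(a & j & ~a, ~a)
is always true.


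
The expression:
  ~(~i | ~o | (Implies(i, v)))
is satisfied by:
  {i: True, o: True, v: False}


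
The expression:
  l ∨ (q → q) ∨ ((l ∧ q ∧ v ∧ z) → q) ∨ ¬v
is always true.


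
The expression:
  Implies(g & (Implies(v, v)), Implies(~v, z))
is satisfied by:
  {z: True, v: True, g: False}
  {z: True, g: False, v: False}
  {v: True, g: False, z: False}
  {v: False, g: False, z: False}
  {z: True, v: True, g: True}
  {z: True, g: True, v: False}
  {v: True, g: True, z: False}


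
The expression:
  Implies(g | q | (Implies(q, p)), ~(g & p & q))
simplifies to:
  ~g | ~p | ~q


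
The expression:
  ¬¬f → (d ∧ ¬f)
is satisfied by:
  {f: False}


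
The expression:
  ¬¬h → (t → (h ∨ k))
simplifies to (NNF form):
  True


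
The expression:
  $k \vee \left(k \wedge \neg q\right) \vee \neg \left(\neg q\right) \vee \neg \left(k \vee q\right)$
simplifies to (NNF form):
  $\text{True}$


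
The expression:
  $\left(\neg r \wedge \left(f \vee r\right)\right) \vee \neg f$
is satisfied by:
  {r: False, f: False}
  {f: True, r: False}
  {r: True, f: False}


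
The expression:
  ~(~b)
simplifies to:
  b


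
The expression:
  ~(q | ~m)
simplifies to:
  m & ~q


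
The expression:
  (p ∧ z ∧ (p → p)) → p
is always true.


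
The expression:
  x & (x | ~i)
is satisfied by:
  {x: True}


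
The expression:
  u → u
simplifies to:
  True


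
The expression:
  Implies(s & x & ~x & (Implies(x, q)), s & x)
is always true.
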